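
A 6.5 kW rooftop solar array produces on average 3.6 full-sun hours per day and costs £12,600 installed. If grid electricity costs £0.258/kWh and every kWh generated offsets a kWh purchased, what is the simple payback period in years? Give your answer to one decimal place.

5.7 years

Daily generation = 6.5 kW × 3.6 h = 23.4 kWh
Annual generation = 23.4 × 365 = 8541 kWh
Annual savings = 8541 × £0.258 = £2,203.58
Payback = £12,600 / £2,203.58 = 5.72 years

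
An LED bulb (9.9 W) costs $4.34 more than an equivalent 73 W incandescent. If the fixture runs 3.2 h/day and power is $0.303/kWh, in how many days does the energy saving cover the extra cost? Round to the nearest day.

71 days

Power saved = 73 − 9.9 = 63.1 W
Daily energy saved = 63.1 W × 3.2 h = 201.9 Wh = 0.20192 kWh
Daily savings = 0.20192 × $0.303 = $0.0612
Payback = $4.34 / $0.0612 per day = 70.94 days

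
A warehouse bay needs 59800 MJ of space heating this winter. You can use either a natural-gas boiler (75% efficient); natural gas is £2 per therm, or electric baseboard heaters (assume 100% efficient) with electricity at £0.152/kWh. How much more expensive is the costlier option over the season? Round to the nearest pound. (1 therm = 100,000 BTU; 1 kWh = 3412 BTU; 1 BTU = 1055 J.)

Heat load = 59800 MJ = 59,800,000,000 J / 1055 = 56,682,464 BTU
Gas: input = 56,682,464 / 0.75 = 75,576,619 BTU = 755.8 therm → 755.8 × £2 = £1,511.53
Electric: 56,682,464 BTU / 3412 = 16,610 kWh → × £0.152 = £2,525.13
Difference = |£1,511.53 − £2,525.13| = £1,013.59 ≈ £1014

£1014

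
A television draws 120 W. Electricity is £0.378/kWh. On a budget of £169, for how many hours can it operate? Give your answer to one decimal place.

Energy budget = £169 / £0.378 per kWh = 447.1 kWh = 447,090 Wh
Runtime = 447,090 Wh / 120 W = 3,726 h

3725.7 h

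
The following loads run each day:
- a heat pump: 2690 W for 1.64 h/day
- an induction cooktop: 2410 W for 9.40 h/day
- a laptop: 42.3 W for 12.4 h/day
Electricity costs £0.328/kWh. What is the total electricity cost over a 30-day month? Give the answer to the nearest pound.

heat pump: 2690 W × 1.64 h × 30 d = 132,348 Wh = 132.3 kWh
induction cooktop: 2410 W × 9.40 h × 30 d = 679,620 Wh = 679.6 kWh
laptop: 42.3 W × 12.4 h × 30 d = 15,736 Wh = 15.74 kWh
Total energy = 132.3 + 679.6 + 15.74 = 827.7 kWh
Cost = 827.7 kWh × £0.328 = £271.49 ≈ £271

£271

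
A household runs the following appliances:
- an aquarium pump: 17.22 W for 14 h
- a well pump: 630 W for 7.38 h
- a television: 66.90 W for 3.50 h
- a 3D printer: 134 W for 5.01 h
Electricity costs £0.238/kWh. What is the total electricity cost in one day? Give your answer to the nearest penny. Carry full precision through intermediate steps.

aquarium pump: 17.22 W × 14 h = 241 Wh = 0.2411 kWh
well pump: 630 W × 7.38 h = 4,649 Wh = 4.649 kWh
television: 66.90 W × 3.50 h = 234 Wh = 0.2342 kWh
3D printer: 134 W × 5.01 h = 671 Wh = 0.6713 kWh
Total energy = 0.2411 + 4.649 + 0.2342 + 0.6713 = 5.796 kWh
Cost = 5.796 kWh × £0.238 = £1.38

£1.38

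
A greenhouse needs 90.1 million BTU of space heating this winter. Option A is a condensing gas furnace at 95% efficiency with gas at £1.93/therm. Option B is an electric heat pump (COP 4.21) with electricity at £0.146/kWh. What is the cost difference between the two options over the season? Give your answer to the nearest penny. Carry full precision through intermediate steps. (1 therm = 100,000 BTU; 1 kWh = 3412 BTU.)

Heat load = 90.1 × 10⁶ BTU = 90,100,000 BTU
Gas: input = 90,100,000 / 0.95 = 94,842,105 BTU = 948.4 therm → 948.4 × £1.93 = £1,830.45
Heat pump: 90,100,000 BTU / 3412 = 26,410 kWh heat; / 4.21 = 6,272 kWh in → × £0.146 = £915.77
Difference = |£1,830.45 − £915.77| = £914.68

£914.68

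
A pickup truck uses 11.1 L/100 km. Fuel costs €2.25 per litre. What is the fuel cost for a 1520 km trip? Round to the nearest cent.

€379.62

Fuel = 11.1 L/100 km × 1520 km / 100 = 168.7 L
Cost = 168.7 L × €2.25/L = €379.62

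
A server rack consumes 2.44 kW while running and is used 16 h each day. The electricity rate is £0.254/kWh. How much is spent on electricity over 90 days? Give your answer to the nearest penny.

£892.45

Energy = 2440 W × 16 h/day × 90 days = 3,513,600 Wh = 3,514 kWh
Cost = 3,514 kWh × £0.254/kWh = £892.45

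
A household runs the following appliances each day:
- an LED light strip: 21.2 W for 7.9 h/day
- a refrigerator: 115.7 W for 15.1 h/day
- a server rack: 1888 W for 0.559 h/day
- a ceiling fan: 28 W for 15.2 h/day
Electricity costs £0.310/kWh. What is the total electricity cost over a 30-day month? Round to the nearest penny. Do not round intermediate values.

LED light strip: 21.2 W × 7.9 h × 30 d = 5,024 Wh = 5.024 kWh
refrigerator: 115.7 W × 15.1 h × 30 d = 52,412 Wh = 52.41 kWh
server rack: 1888 W × 0.559 h × 30 d = 31,662 Wh = 31.66 kWh
ceiling fan: 28 W × 15.2 h × 30 d = 12,768 Wh = 12.77 kWh
Total energy = 5.024 + 52.41 + 31.66 + 12.77 = 101.9 kWh
Cost = 101.9 kWh × £0.310 = £31.58

£31.58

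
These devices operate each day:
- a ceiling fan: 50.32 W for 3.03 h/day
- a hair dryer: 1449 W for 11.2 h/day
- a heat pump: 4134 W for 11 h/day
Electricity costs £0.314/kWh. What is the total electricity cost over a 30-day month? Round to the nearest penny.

ceiling fan: 50.32 W × 3.03 h × 30 d = 4,574 Wh = 4.574 kWh
hair dryer: 1449 W × 11.2 h × 30 d = 486,864 Wh = 486.9 kWh
heat pump: 4134 W × 11 h × 30 d = 1,364,220 Wh = 1,364 kWh
Total energy = 4.574 + 486.9 + 1,364 = 1,856 kWh
Cost = 1,856 kWh × £0.314 = £582.68

£582.68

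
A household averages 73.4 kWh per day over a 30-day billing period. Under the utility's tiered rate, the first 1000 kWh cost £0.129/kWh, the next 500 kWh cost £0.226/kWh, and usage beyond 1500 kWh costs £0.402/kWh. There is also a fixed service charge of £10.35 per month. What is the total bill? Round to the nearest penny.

£534.55

Usage = 73.4 kWh/day × 30 days = 2202 kWh
First 1000 kWh × £0.129 = £129.00
Next 500 kWh × £0.226 = £113.00
Remaining 702 kWh × £0.402 = £282.20
Energy charge = £524.20; + service £10.35 = £534.55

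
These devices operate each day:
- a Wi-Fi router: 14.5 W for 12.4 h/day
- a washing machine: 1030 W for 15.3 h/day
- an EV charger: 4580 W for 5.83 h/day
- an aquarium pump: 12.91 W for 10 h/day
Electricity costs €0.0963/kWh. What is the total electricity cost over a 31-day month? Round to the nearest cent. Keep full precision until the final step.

Wi-Fi router: 14.5 W × 12.4 h × 31 d = 5,574 Wh = 5.574 kWh
washing machine: 1030 W × 15.3 h × 31 d = 488,529 Wh = 488.5 kWh
EV charger: 4580 W × 5.83 h × 31 d = 827,743 Wh = 827.7 kWh
aquarium pump: 12.91 W × 10 h × 31 d = 4,002 Wh = 4.002 kWh
Total energy = 5.574 + 488.5 + 827.7 + 4.002 = 1,326 kWh
Cost = 1,326 kWh × €0.0963 = €127.68

€127.68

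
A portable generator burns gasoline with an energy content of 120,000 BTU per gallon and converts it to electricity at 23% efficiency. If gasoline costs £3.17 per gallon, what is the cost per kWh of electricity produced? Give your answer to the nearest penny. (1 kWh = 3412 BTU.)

£0.39

Electrical output per gallon = 120,000 BTU × 0.23 / 3412 BTU/kWh = 8.089 kWh
Cost per kWh = £3.17 / 8.089 kWh = £0.392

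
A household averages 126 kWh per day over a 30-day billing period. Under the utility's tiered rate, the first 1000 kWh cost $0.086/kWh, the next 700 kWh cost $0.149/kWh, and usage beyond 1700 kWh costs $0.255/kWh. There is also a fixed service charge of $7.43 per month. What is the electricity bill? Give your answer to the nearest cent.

$728.13

Usage = 126 kWh/day × 30 days = 3780 kWh
First 1000 kWh × $0.086 = $86.00
Next 700 kWh × $0.149 = $104.30
Remaining 2080 kWh × $0.255 = $530.40
Energy charge = $720.70; + service $7.43 = $728.13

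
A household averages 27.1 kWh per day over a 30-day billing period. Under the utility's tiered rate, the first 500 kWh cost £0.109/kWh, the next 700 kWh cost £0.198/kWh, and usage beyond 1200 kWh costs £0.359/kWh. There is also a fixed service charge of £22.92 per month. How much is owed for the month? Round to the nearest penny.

£139.39

Usage = 27.1 kWh/day × 30 days = 813 kWh
First 500 kWh × £0.109 = £54.50
Next 313 kWh × £0.198 = £61.97
Remaining tier: 0 kWh (not reached)
Energy charge = £116.47; + service £22.92 = £139.39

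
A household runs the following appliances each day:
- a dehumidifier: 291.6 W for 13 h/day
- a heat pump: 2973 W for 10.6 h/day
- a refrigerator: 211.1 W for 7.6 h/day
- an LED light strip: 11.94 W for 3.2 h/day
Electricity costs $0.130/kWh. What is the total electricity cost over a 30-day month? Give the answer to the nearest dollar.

dehumidifier: 291.6 W × 13 h × 30 d = 113,724 Wh = 113.7 kWh
heat pump: 2973 W × 10.6 h × 30 d = 945,414 Wh = 945.4 kWh
refrigerator: 211.1 W × 7.6 h × 30 d = 48,131 Wh = 48.13 kWh
LED light strip: 11.94 W × 3.2 h × 30 d = 1,146 Wh = 1.146 kWh
Total energy = 113.7 + 945.4 + 48.13 + 1.146 = 1,108 kWh
Cost = 1,108 kWh × $0.130 = $144.09 ≈ $144

$144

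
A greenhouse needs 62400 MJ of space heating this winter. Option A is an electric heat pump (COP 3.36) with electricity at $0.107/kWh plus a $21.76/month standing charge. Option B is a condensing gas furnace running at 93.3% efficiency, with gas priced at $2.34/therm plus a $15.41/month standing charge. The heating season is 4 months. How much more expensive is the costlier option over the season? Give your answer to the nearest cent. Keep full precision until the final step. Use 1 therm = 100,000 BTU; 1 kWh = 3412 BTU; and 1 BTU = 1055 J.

Heat load = 62400 MJ = 62,400,000,000 J / 1055 = 59,146,919 BTU
Gas: input = 59,146,919 / 0.933 = 63,394,340 BTU = 633.9 therm → 633.9 × $2.34 = $1,483.43; + 4 × $15.41 standing = $1,545.07
Heat pump: 59,146,919 BTU / 3412 = 17,330 kWh heat; / 3.36 = 5,159 kWh in → × $0.107 = $552.04; + 4 × $21.76 standing = $639.08
Difference = |$1,545.07 − $639.08| = $905.99

$905.99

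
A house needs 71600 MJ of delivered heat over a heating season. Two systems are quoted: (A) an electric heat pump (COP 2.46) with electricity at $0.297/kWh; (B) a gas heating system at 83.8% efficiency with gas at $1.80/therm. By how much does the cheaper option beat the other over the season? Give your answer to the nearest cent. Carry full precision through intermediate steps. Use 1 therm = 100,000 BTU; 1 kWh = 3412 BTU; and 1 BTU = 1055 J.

Heat load = 71600 MJ = 71,600,000,000 J / 1055 = 67,867,299 BTU
Gas: input = 67,867,299 / 0.838 = 80,987,230 BTU = 809.9 therm → 809.9 × $1.80 = $1,457.77
Heat pump: 67,867,299 BTU / 3412 = 19,890 kWh heat; / 2.46 = 8,086 kWh in → × $0.297 = $2,401.45
Difference = |$1,457.77 − $2,401.45| = $943.68

$943.68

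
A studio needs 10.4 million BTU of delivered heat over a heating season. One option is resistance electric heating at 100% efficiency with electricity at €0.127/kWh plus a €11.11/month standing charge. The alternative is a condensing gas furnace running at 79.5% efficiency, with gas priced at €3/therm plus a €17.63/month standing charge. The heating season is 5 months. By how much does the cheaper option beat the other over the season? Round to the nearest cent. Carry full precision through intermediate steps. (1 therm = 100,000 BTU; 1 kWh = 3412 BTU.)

€37.95

Heat load = 10.4 × 10⁶ BTU = 10,400,000 BTU
Gas: input = 10,400,000 / 0.795 = 13,081,761 BTU = 130.8 therm → 130.8 × €3 = €392.45; + 5 × €17.63 standing = €480.60
Electric: 10,400,000 BTU / 3412 = 3,048 kWh → × €0.127 = €387.10; + 5 × €11.11 standing = €442.65
Difference = |€480.60 − €442.65| = €37.95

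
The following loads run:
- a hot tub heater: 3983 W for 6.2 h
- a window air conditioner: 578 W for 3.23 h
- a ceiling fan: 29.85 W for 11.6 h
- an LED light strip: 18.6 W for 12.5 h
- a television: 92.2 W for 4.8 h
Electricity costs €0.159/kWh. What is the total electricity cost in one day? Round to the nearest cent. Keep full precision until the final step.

€4.39

hot tub heater: 3983 W × 6.2 h = 24,695 Wh = 24.69 kWh
window air conditioner: 578 W × 3.23 h = 1,867 Wh = 1.867 kWh
ceiling fan: 29.85 W × 11.6 h = 346 Wh = 0.3463 kWh
LED light strip: 18.6 W × 12.5 h = 233 Wh = 0.2325 kWh
television: 92.2 W × 4.8 h = 443 Wh = 0.4426 kWh
Total energy = 24.69 + 1.867 + 0.3463 + 0.2325 + 0.4426 = 27.58 kWh
Cost = 27.58 kWh × €0.159 = €4.39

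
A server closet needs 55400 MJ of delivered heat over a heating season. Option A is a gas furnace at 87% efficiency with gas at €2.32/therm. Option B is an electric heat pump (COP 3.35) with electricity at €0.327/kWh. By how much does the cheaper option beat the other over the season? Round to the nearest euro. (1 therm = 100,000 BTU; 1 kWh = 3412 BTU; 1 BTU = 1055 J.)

€102

Heat load = 55400 MJ = 55,400,000,000 J / 1055 = 52,511,848 BTU
Gas: input = 52,511,848 / 0.87 = 60,358,446 BTU = 603.6 therm → 603.6 × €2.32 = €1,400.32
Heat pump: 52,511,848 BTU / 3412 = 15,390 kWh heat; / 3.35 = 4,594 kWh in → × €0.327 = €1,502.28
Difference = |€1,400.32 − €1,502.28| = €101.97 ≈ €102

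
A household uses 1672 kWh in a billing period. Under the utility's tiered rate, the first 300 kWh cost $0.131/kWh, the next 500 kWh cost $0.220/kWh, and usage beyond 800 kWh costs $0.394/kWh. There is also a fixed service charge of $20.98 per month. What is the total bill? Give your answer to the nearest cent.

First 300 kWh × $0.131 = $39.30
Next 500 kWh × $0.220 = $110.00
Remaining 872 kWh × $0.394 = $343.57
Energy charge = $492.87; + service $20.98 = $513.85

$513.85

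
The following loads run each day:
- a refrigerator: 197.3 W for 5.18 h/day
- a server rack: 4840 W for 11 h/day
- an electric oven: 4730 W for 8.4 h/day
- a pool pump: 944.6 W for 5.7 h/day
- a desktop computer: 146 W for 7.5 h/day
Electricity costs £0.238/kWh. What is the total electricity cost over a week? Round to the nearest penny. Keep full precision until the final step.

refrigerator: 197.3 W × 5.18 h × 7 d = 7,154 Wh = 7.154 kWh
server rack: 4840 W × 11 h × 7 d = 372,680 Wh = 372.7 kWh
electric oven: 4730 W × 8.4 h × 7 d = 278,124 Wh = 278.1 kWh
pool pump: 944.6 W × 5.7 h × 7 d = 37,690 Wh = 37.69 kWh
desktop computer: 146 W × 7.5 h × 7 d = 7,665 Wh = 7.665 kWh
Total energy = 7.154 + 372.7 + 278.1 + 37.69 + 7.665 = 703.3 kWh
Cost = 703.3 kWh × £0.238 = £167.39

£167.39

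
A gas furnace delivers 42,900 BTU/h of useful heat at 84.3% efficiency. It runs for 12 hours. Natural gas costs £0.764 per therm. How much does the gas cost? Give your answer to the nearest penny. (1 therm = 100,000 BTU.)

£4.67

Heat delivered = 42,900 BTU/h × 12 h = 514,800 BTU
Gas input = 514,800 / 0.843 = 610,676 BTU
= 610,676 / 100,000 = 6.107 therm
Cost = 6.107 × £0.764/therm = £4.67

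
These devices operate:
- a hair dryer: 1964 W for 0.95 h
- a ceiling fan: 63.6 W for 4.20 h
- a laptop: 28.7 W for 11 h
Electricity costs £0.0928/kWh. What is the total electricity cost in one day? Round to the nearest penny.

hair dryer: 1964 W × 0.95 h = 1,866 Wh = 1.866 kWh
ceiling fan: 63.6 W × 4.20 h = 267 Wh = 0.2671 kWh
laptop: 28.7 W × 11 h = 316 Wh = 0.3157 kWh
Total energy = 1.866 + 0.2671 + 0.3157 = 2.449 kWh
Cost = 2.449 kWh × £0.0928 = £0.23

£0.23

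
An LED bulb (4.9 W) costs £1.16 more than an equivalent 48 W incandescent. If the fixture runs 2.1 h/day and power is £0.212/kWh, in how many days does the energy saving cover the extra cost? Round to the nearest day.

Power saved = 48 − 4.9 = 43.1 W
Daily energy saved = 43.1 W × 2.1 h = 90.51 Wh = 0.09051 kWh
Daily savings = 0.09051 × £0.212 = £0.0192
Payback = £1.16 / £0.0192 per day = 60.45 days

60 days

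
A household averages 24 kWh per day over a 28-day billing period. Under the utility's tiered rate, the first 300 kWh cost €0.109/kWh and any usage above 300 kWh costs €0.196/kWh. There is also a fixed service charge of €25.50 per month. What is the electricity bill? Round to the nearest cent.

Usage = 24 kWh/day × 28 days = 672 kWh
First 300 kWh × €0.109 = €32.70
Remaining 372 kWh × €0.196 = €72.91
Energy charge = €105.61; + service €25.50 = €131.11

€131.11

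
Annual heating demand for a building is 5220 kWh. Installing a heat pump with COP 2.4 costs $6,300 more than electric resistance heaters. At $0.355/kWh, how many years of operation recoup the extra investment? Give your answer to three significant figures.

Resistance: 5220 kWh × $0.355 = $1,853.10/yr
Heat pump: 5220 / 2.4 = 2175 kWh in → × $0.355 = $772.12/yr
Annual savings = $1,080.97
Payback = $6,300 / $1,080.97 = 5.83 years

5.83 years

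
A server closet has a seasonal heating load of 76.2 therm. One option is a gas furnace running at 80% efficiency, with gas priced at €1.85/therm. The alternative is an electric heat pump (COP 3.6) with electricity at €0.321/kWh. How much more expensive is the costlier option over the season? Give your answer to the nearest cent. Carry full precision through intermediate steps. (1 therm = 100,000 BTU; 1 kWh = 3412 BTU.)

€22.92

Heat load = 76.2 therm × 100,000 = 7,620,000 BTU
Gas: input = 7,620,000 / 0.800 = 9,525,000 BTU = 95.25 therm → 95.25 × €1.85 = €176.21
Heat pump: 7,620,000 BTU / 3412 = 2,233 kWh heat; / 3.6 = 620.4 kWh in → × €0.321 = €199.14
Difference = |€176.21 − €199.14| = €22.92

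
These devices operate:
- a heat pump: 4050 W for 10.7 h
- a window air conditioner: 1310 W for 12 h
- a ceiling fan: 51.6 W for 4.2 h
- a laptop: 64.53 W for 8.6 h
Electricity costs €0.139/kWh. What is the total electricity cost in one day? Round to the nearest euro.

€8

heat pump: 4050 W × 10.7 h = 43,335 Wh = 43.34 kWh
window air conditioner: 1310 W × 12 h = 15,720 Wh = 15.72 kWh
ceiling fan: 51.6 W × 4.2 h = 217 Wh = 0.2167 kWh
laptop: 64.53 W × 8.6 h = 555 Wh = 0.555 kWh
Total energy = 43.34 + 15.72 + 0.2167 + 0.555 = 59.83 kWh
Cost = 59.83 kWh × €0.139 = €8.32 ≈ €8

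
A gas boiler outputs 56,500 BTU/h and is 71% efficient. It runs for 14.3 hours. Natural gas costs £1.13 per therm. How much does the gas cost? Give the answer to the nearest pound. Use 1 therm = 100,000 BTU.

Heat delivered = 56,500 BTU/h × 14.3 h = 807,950 BTU
Gas input = 807,950 / 0.710 = 1,137,958 BTU
= 1,137,958 / 100,000 = 11.38 therm
Cost = 11.38 × £1.13/therm = £12.86 ≈ £13

£13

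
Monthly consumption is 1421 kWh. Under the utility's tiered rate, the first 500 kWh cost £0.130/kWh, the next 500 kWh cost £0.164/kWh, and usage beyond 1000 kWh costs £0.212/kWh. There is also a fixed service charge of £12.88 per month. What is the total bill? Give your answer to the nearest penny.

£249.13

First 500 kWh × £0.130 = £65.00
Next 500 kWh × £0.164 = £82.00
Remaining 421 kWh × £0.212 = £89.25
Energy charge = £236.25; + service £12.88 = £249.13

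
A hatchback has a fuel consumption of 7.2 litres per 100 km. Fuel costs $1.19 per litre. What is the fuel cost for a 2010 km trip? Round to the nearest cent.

Fuel = 7.2 L/100 km × 2010 km / 100 = 144.7 L
Cost = 144.7 L × $1.19/L = $172.22

$172.22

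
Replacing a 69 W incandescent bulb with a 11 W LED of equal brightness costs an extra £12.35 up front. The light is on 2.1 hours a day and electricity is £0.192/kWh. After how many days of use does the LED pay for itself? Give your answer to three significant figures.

Power saved = 69 − 11 = 58 W
Daily energy saved = 58 W × 2.1 h = 121.8 Wh = 0.1218 kWh
Daily savings = 0.1218 × £0.192 = £0.0234
Payback = £12.35 / £0.0234 per day = 528.1 days

528 days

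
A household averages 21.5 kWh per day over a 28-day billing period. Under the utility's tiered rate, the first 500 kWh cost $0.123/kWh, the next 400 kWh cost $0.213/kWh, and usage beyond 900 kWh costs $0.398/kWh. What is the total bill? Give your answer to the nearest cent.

$83.23

Usage = 21.5 kWh/day × 28 days = 602 kWh
First 500 kWh × $0.123 = $61.50
Next 102 kWh × $0.213 = $21.73
Remaining tier: 0 kWh (not reached)
Total = $83.23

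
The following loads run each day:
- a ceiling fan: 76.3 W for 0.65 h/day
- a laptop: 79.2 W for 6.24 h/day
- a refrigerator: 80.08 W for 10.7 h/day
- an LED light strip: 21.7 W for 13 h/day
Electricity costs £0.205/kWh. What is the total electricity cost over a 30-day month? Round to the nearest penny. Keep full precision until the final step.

£10.35

ceiling fan: 76.3 W × 0.65 h × 30 d = 1,488 Wh = 1.488 kWh
laptop: 79.2 W × 6.24 h × 30 d = 14,826 Wh = 14.83 kWh
refrigerator: 80.08 W × 10.7 h × 30 d = 25,706 Wh = 25.71 kWh
LED light strip: 21.7 W × 13 h × 30 d = 8,463 Wh = 8.463 kWh
Total energy = 1.488 + 14.83 + 25.71 + 8.463 = 50.48 kWh
Cost = 50.48 kWh × £0.205 = £10.35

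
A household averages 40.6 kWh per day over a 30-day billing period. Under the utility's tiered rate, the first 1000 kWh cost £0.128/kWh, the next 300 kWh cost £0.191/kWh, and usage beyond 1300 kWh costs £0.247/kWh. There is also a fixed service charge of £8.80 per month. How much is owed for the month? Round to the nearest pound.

£178

Usage = 40.6 kWh/day × 30 days = 1218 kWh
First 1000 kWh × £0.128 = £128.00
Next 218 kWh × £0.191 = £41.64
Remaining tier: 0 kWh (not reached)
Energy charge = £169.64; + service £8.80 = £178.44 ≈ £178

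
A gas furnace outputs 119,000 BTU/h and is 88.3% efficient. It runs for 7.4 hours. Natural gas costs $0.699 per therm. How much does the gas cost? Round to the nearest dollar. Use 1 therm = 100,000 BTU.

$7

Heat delivered = 119,000 BTU/h × 7.4 h = 880,600 BTU
Gas input = 880,600 / 0.883 = 997,282 BTU
= 997,282 / 100,000 = 9.973 therm
Cost = 9.973 × $0.699/therm = $6.97 ≈ $7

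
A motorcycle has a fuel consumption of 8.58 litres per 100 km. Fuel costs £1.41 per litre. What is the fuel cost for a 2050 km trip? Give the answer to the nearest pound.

Fuel = 8.58 L/100 km × 2050 km / 100 = 175.9 L
Cost = 175.9 L × £1.41/L = £248.00

£248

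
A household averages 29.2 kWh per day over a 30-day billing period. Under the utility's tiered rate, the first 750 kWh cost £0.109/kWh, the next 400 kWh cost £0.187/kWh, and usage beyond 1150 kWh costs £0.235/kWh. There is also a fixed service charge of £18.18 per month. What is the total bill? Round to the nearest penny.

£123.49

Usage = 29.2 kWh/day × 30 days = 876 kWh
First 750 kWh × £0.109 = £81.75
Next 126 kWh × £0.187 = £23.56
Remaining tier: 0 kWh (not reached)
Energy charge = £105.31; + service £18.18 = £123.49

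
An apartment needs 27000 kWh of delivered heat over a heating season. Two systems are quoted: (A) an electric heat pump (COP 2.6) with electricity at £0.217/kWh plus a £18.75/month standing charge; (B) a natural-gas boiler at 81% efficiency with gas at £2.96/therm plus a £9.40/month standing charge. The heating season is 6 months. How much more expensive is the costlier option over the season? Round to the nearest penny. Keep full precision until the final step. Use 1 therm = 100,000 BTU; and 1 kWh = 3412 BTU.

Heat load = 27000 kWh × 3412 = 92,124,000 BTU
Gas: input = 92,124,000 / 0.81 = 113,733,333 BTU = 1,137 therm → 1,137 × £2.96 = £3,366.51; + 6 × £9.40 standing = £3,422.91
Heat pump: 92,124,000 BTU / 3412 = 27,000 kWh heat; / 2.6 = 10,380 kWh in → × £0.217 = £2,253.46; + 6 × £18.75 standing = £2,365.96
Difference = |£3,422.91 − £2,365.96| = £1,056.95

£1056.95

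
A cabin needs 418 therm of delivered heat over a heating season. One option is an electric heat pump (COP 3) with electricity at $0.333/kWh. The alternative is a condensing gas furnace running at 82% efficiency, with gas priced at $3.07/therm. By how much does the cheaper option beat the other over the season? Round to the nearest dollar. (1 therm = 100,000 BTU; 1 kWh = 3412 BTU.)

Heat load = 418 therm × 100,000 = 41,800,000 BTU
Gas: input = 41,800,000 / 0.82 = 50,975,610 BTU = 509.8 therm → 509.8 × $3.07 = $1,564.95
Heat pump: 41,800,000 BTU / 3412 = 12,250 kWh heat; / 3 = 4,084 kWh in → × $0.333 = $1,359.85
Difference = |$1,564.95 − $1,359.85| = $205.10 ≈ $205

$205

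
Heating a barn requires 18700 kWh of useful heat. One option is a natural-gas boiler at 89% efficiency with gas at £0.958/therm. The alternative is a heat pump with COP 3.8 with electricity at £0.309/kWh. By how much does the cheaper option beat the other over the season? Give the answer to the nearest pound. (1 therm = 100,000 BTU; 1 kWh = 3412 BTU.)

Heat load = 18700 kWh × 3412 = 63,804,400 BTU
Gas: input = 63,804,400 / 0.89 = 71,690,337 BTU = 716.9 therm → 716.9 × £0.958 = £686.79
Heat pump: 63,804,400 BTU / 3412 = 18,700 kWh heat; / 3.8 = 4,921 kWh in → × £0.309 = £1,520.61
Difference = |£686.79 − £1,520.61| = £833.81 ≈ £834

£834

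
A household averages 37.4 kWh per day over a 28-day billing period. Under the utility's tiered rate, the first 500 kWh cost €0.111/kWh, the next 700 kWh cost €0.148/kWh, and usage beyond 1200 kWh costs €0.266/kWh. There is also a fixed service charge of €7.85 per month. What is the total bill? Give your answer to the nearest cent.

Usage = 37.4 kWh/day × 28 days = 1047.2 kWh
First 500 kWh × €0.111 = €55.50
Next 547.2 kWh × €0.148 = €80.99
Remaining tier: 0 kWh (not reached)
Energy charge = €136.49; + service €7.85 = €144.34

€144.34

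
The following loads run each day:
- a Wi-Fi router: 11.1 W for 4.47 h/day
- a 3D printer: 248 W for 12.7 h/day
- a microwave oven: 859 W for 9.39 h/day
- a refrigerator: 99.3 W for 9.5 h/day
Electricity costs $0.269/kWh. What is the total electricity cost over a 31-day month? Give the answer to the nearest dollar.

$102

Wi-Fi router: 11.1 W × 4.47 h × 31 d = 1,538 Wh = 1.538 kWh
3D printer: 248 W × 12.7 h × 31 d = 97,638 Wh = 97.64 kWh
microwave oven: 859 W × 9.39 h × 31 d = 250,046 Wh = 250 kWh
refrigerator: 99.3 W × 9.5 h × 31 d = 29,244 Wh = 29.24 kWh
Total energy = 1.538 + 97.64 + 250 + 29.24 = 378.5 kWh
Cost = 378.5 kWh × $0.269 = $101.81 ≈ $102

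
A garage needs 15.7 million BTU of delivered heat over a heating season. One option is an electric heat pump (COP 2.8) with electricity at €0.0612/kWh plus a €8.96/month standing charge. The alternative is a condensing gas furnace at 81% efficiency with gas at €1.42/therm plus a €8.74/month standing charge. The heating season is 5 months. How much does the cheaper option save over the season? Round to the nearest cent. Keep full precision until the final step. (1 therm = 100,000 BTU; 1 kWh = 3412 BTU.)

€173.56

Heat load = 15.7 × 10⁶ BTU = 15,700,000 BTU
Gas: input = 15,700,000 / 0.81 = 19,382,716 BTU = 193.8 therm → 193.8 × €1.42 = €275.23; + 5 × €8.74 standing = €318.93
Heat pump: 15,700,000 BTU / 3412 = 4,601 kWh heat; / 2.8 = 1,643 kWh in → × €0.0612 = €100.57; + 5 × €8.96 standing = €145.37
Difference = |€318.93 − €145.37| = €173.56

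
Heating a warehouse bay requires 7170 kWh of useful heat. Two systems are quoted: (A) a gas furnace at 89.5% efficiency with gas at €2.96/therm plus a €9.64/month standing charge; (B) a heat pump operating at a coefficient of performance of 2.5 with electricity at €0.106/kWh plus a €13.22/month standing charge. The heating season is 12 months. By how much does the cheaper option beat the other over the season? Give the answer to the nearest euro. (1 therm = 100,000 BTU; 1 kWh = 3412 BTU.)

Heat load = 7170 kWh × 3412 = 24,464,040 BTU
Gas: input = 24,464,040 / 0.895 = 27,334,123 BTU = 273.3 therm → 273.3 × €2.96 = €809.09; + 12 × €9.64 standing = €924.77
Heat pump: 24,464,040 BTU / 3412 = 7,170 kWh heat; / 2.5 = 2,868 kWh in → × €0.106 = €304.01; + 12 × €13.22 standing = €462.65
Difference = |€924.77 − €462.65| = €462.12 ≈ €462

€462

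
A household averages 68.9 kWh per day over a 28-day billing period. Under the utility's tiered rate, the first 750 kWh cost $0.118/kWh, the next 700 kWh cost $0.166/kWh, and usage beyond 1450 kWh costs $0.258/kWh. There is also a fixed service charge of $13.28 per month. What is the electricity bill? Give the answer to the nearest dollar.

Usage = 68.9 kWh/day × 28 days = 1929.2 kWh
First 750 kWh × $0.118 = $88.50
Next 700 kWh × $0.166 = $116.20
Remaining 479.2 kWh × $0.258 = $123.63
Energy charge = $328.33; + service $13.28 = $341.61 ≈ $342

$342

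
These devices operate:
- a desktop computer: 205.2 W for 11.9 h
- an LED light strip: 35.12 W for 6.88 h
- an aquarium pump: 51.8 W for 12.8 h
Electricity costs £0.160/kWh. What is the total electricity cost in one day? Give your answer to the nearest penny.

£0.54

desktop computer: 205.2 W × 11.9 h = 2,442 Wh = 2.442 kWh
LED light strip: 35.12 W × 6.88 h = 242 Wh = 0.2416 kWh
aquarium pump: 51.8 W × 12.8 h = 663 Wh = 0.663 kWh
Total energy = 2.442 + 0.2416 + 0.663 = 3.347 kWh
Cost = 3.347 kWh × £0.160 = £0.54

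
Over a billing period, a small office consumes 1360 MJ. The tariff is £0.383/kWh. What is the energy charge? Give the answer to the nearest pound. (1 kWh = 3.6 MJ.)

£145

1360 MJ × (0.27778 kWh/MJ) = 377.8 kWh
Cost = 377.8 kWh × £0.383/kWh = £144.69 ≈ £145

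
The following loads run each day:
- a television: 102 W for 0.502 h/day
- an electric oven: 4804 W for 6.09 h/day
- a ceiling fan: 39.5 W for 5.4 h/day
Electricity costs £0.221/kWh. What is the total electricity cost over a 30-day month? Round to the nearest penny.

television: 102 W × 0.502 h × 30 d = 1,536 Wh = 1.536 kWh
electric oven: 4804 W × 6.09 h × 30 d = 877,691 Wh = 877.7 kWh
ceiling fan: 39.5 W × 5.4 h × 30 d = 6,399 Wh = 6.399 kWh
Total energy = 1.536 + 877.7 + 6.399 = 885.6 kWh
Cost = 885.6 kWh × £0.221 = £195.72

£195.72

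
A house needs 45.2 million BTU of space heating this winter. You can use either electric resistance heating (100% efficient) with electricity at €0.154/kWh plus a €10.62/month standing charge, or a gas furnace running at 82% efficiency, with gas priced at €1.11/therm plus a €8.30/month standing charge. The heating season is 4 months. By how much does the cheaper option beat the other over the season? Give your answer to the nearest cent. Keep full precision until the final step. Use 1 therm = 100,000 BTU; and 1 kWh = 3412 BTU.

Heat load = 45.2 × 10⁶ BTU = 45,200,000 BTU
Gas: input = 45,200,000 / 0.82 = 55,121,951 BTU = 551.2 therm → 551.2 × €1.11 = €611.85; + 4 × €8.30 standing = €645.05
Electric: 45,200,000 BTU / 3412 = 13,250 kWh → × €0.154 = €2,040.09; + 4 × €10.62 standing = €2,082.57
Difference = |€645.05 − €2,082.57| = €1,437.52

€1437.52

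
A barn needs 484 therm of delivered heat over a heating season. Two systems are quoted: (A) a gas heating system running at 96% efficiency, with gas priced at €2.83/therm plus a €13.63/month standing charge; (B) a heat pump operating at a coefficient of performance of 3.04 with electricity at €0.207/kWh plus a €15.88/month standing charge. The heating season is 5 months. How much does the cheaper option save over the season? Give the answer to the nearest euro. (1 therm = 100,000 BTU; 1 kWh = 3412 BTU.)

€450

Heat load = 484 therm × 100,000 = 48,400,000 BTU
Gas: input = 48,400,000 / 0.96 = 50,416,667 BTU = 504.2 therm → 504.2 × €2.83 = €1,426.79; + 5 × €13.63 standing = €1,494.94
Heat pump: 48,400,000 BTU / 3412 = 14,190 kWh heat; / 3.04 = 4,666 kWh in → × €0.207 = €965.90; + 5 × €15.88 standing = €1,045.30
Difference = |€1,494.94 − €1,045.30| = €449.64 ≈ €450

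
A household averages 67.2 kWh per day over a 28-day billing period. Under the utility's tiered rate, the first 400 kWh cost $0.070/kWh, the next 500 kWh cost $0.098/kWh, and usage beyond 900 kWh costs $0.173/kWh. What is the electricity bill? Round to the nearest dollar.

$247

Usage = 67.2 kWh/day × 28 days = 1881.6 kWh
First 400 kWh × $0.070 = $28.00
Next 500 kWh × $0.098 = $49.00
Remaining 981.6 kWh × $0.173 = $169.82
Total = $246.82 ≈ $247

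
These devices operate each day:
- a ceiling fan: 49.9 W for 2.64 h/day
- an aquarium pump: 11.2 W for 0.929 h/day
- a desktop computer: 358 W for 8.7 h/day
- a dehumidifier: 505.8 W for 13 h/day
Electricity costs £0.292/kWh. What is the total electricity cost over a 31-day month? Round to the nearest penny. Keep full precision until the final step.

ceiling fan: 49.9 W × 2.64 h × 31 d = 4,084 Wh = 4.084 kWh
aquarium pump: 11.2 W × 0.929 h × 31 d = 323 Wh = 0.3225 kWh
desktop computer: 358 W × 8.7 h × 31 d = 96,553 Wh = 96.55 kWh
dehumidifier: 505.8 W × 13 h × 31 d = 203,837 Wh = 203.8 kWh
Total energy = 4.084 + 0.3225 + 96.55 + 203.8 = 304.8 kWh
Cost = 304.8 kWh × £0.292 = £89.00

£89.00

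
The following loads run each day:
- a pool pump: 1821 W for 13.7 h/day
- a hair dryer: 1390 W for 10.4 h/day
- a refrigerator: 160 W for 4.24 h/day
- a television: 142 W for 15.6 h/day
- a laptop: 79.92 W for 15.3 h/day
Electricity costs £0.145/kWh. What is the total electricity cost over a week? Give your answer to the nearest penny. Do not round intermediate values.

£44.17

pool pump: 1821 W × 13.7 h × 7 d = 174,634 Wh = 174.6 kWh
hair dryer: 1390 W × 10.4 h × 7 d = 101,192 Wh = 101.2 kWh
refrigerator: 160 W × 4.24 h × 7 d = 4,749 Wh = 4.749 kWh
television: 142 W × 15.6 h × 7 d = 15,506 Wh = 15.51 kWh
laptop: 79.92 W × 15.3 h × 7 d = 8,559 Wh = 8.559 kWh
Total energy = 174.6 + 101.2 + 4.749 + 15.51 + 8.559 = 304.6 kWh
Cost = 304.6 kWh × £0.145 = £44.17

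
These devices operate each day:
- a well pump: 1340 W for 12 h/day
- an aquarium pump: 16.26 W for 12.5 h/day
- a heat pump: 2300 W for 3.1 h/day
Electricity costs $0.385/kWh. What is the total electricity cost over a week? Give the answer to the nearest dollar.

$63

well pump: 1340 W × 12 h × 7 d = 112,560 Wh = 112.6 kWh
aquarium pump: 16.26 W × 12.5 h × 7 d = 1,423 Wh = 1.423 kWh
heat pump: 2300 W × 3.1 h × 7 d = 49,910 Wh = 49.91 kWh
Total energy = 112.6 + 1.423 + 49.91 = 163.9 kWh
Cost = 163.9 kWh × $0.385 = $63.10 ≈ $63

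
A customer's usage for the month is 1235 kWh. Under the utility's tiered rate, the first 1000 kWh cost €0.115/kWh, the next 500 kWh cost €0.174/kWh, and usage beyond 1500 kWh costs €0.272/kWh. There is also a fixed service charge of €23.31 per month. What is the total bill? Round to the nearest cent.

First 1000 kWh × €0.115 = €115.00
Next 235 kWh × €0.174 = €40.89
Remaining tier: 0 kWh (not reached)
Energy charge = €155.89; + service €23.31 = €179.20

€179.20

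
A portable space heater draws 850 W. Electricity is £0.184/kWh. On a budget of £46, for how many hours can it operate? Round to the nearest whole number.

294 h

Energy budget = £46 / £0.184 per kWh = 250 kWh = 250,000 Wh
Runtime = 250,000 Wh / 850 W = 294.1 h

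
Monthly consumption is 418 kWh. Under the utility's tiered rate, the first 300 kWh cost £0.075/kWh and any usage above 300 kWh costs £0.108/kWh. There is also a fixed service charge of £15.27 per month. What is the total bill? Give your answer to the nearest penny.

First 300 kWh × £0.075 = £22.50
Remaining 118 kWh × £0.108 = £12.74
Energy charge = £35.24; + service £15.27 = £50.51

£50.51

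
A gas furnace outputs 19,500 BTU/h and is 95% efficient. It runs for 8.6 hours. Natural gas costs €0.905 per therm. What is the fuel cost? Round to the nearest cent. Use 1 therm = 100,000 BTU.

Heat delivered = 19,500 BTU/h × 8.6 h = 167,700 BTU
Gas input = 167,700 / 0.950 = 176,526 BTU
= 176,526 / 100,000 = 1.765 therm
Cost = 1.765 × €0.905/therm = €1.60

€1.60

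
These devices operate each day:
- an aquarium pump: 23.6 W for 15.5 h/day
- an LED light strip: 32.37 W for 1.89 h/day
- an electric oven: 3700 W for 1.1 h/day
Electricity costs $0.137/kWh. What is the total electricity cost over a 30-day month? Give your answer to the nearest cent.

$18.48

aquarium pump: 23.6 W × 15.5 h × 30 d = 10,974 Wh = 10.97 kWh
LED light strip: 32.37 W × 1.89 h × 30 d = 1,835 Wh = 1.835 kWh
electric oven: 3700 W × 1.1 h × 30 d = 122,100 Wh = 122.1 kWh
Total energy = 10.97 + 1.835 + 122.1 = 134.9 kWh
Cost = 134.9 kWh × $0.137 = $18.48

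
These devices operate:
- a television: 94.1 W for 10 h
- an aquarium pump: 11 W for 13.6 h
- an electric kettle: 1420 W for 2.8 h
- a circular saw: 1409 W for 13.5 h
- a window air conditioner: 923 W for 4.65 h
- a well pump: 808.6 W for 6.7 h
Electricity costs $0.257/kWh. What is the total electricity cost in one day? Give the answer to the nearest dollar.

television: 94.1 W × 10 h = 941 Wh = 0.941 kWh
aquarium pump: 11 W × 13.6 h = 150 Wh = 0.1496 kWh
electric kettle: 1420 W × 2.8 h = 3,976 Wh = 3.976 kWh
circular saw: 1409 W × 13.5 h = 19,022 Wh = 19.02 kWh
window air conditioner: 923 W × 4.65 h = 4,292 Wh = 4.292 kWh
well pump: 808.6 W × 6.7 h = 5,418 Wh = 5.418 kWh
Total energy = 0.941 + 0.1496 + 3.976 + 19.02 + 4.292 + 5.418 = 33.8 kWh
Cost = 33.8 kWh × $0.257 = $8.69 ≈ $9

$9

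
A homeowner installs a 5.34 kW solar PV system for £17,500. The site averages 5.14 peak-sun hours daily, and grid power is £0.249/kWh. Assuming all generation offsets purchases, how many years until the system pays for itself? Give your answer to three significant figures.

Daily generation = 5.34 kW × 5.14 h = 27.45 kWh
Annual generation = 27.45 × 365 = 10018 kWh
Annual savings = 10018 × £0.249 = £2,494.58
Payback = £17,500 / £2,494.58 = 7.02 years

7.02 years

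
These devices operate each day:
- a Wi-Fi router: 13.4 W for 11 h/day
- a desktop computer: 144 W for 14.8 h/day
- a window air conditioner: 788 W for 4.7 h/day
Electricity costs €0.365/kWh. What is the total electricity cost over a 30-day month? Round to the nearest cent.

Wi-Fi router: 13.4 W × 11 h × 30 d = 4,422 Wh = 4.422 kWh
desktop computer: 144 W × 14.8 h × 30 d = 63,936 Wh = 63.94 kWh
window air conditioner: 788 W × 4.7 h × 30 d = 111,108 Wh = 111.1 kWh
Total energy = 4.422 + 63.94 + 111.1 = 179.5 kWh
Cost = 179.5 kWh × €0.365 = €65.51

€65.51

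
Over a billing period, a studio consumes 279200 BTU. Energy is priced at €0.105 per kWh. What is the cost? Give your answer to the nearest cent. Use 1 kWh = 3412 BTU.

€8.59

279200 BTU × (0.00029308 kWh/BTU) = 81.83 kWh
Cost = 81.83 kWh × €0.105/kWh = €8.59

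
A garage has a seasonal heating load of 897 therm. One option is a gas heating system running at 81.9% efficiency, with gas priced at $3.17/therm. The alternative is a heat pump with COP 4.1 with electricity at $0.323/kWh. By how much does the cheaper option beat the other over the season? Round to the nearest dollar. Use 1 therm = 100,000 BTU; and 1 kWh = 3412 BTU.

Heat load = 897 therm × 100,000 = 89,700,000 BTU
Gas: input = 89,700,000 / 0.819 = 109,523,810 BTU = 1,095 therm → 1,095 × $3.17 = $3,471.90
Heat pump: 89,700,000 BTU / 3412 = 26,290 kWh heat; / 4.1 = 6,412 kWh in → × $0.323 = $2,071.10
Difference = |$3,471.90 − $2,071.10| = $1,400.80 ≈ $1401

$1401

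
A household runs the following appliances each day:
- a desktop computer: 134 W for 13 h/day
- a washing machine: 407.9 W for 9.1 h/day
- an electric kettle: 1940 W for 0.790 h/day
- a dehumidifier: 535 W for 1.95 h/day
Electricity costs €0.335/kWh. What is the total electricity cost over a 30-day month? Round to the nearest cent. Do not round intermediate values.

desktop computer: 134 W × 13 h × 30 d = 52,260 Wh = 52.26 kWh
washing machine: 407.9 W × 9.1 h × 30 d = 111,357 Wh = 111.4 kWh
electric kettle: 1940 W × 0.790 h × 30 d = 45,978 Wh = 45.98 kWh
dehumidifier: 535 W × 1.95 h × 30 d = 31,298 Wh = 31.3 kWh
Total energy = 52.26 + 111.4 + 45.98 + 31.3 = 240.9 kWh
Cost = 240.9 kWh × €0.335 = €80.70

€80.70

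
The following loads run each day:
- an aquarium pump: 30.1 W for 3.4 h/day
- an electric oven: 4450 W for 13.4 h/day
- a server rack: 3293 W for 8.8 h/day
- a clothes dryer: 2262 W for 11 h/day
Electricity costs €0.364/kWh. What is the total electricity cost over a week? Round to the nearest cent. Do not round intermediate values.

€289.43

aquarium pump: 30.1 W × 3.4 h × 7 d = 716 Wh = 0.7164 kWh
electric oven: 4450 W × 13.4 h × 7 d = 417,410 Wh = 417.4 kWh
server rack: 3293 W × 8.8 h × 7 d = 202,849 Wh = 202.8 kWh
clothes dryer: 2262 W × 11 h × 7 d = 174,174 Wh = 174.2 kWh
Total energy = 0.7164 + 417.4 + 202.8 + 174.2 = 795.1 kWh
Cost = 795.1 kWh × €0.364 = €289.43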